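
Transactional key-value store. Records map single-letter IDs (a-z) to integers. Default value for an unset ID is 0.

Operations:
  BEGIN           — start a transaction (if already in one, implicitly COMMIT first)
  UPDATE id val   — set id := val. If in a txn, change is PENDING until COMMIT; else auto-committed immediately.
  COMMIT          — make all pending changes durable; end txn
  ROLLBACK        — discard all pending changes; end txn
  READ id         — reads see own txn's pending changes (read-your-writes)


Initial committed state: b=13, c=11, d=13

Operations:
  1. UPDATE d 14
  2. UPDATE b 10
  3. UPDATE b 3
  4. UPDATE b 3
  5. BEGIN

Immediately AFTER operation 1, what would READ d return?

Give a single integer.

Answer: 14

Derivation:
Initial committed: {b=13, c=11, d=13}
Op 1: UPDATE d=14 (auto-commit; committed d=14)
After op 1: visible(d) = 14 (pending={}, committed={b=13, c=11, d=14})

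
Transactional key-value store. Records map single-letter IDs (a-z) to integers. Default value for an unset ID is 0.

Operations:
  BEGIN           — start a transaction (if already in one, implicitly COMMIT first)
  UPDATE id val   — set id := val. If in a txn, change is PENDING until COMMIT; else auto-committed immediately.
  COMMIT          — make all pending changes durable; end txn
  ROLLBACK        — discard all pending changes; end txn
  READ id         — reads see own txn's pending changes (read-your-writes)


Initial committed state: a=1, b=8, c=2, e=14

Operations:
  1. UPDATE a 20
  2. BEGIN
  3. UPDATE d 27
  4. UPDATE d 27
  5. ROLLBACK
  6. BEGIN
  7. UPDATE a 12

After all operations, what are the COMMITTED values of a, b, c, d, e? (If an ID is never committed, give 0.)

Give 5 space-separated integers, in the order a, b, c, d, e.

Answer: 20 8 2 0 14

Derivation:
Initial committed: {a=1, b=8, c=2, e=14}
Op 1: UPDATE a=20 (auto-commit; committed a=20)
Op 2: BEGIN: in_txn=True, pending={}
Op 3: UPDATE d=27 (pending; pending now {d=27})
Op 4: UPDATE d=27 (pending; pending now {d=27})
Op 5: ROLLBACK: discarded pending ['d']; in_txn=False
Op 6: BEGIN: in_txn=True, pending={}
Op 7: UPDATE a=12 (pending; pending now {a=12})
Final committed: {a=20, b=8, c=2, e=14}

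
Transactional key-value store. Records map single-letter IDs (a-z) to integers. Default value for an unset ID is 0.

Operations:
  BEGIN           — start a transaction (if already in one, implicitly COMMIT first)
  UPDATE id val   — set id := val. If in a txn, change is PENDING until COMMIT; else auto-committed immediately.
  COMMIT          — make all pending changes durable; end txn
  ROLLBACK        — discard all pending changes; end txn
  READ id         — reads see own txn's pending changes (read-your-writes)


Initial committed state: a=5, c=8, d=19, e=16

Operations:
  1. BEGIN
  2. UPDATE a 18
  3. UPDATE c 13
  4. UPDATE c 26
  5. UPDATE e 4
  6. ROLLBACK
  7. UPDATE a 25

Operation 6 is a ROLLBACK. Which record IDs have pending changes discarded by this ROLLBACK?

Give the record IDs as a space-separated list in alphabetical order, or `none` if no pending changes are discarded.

Initial committed: {a=5, c=8, d=19, e=16}
Op 1: BEGIN: in_txn=True, pending={}
Op 2: UPDATE a=18 (pending; pending now {a=18})
Op 3: UPDATE c=13 (pending; pending now {a=18, c=13})
Op 4: UPDATE c=26 (pending; pending now {a=18, c=26})
Op 5: UPDATE e=4 (pending; pending now {a=18, c=26, e=4})
Op 6: ROLLBACK: discarded pending ['a', 'c', 'e']; in_txn=False
Op 7: UPDATE a=25 (auto-commit; committed a=25)
ROLLBACK at op 6 discards: ['a', 'c', 'e']

Answer: a c e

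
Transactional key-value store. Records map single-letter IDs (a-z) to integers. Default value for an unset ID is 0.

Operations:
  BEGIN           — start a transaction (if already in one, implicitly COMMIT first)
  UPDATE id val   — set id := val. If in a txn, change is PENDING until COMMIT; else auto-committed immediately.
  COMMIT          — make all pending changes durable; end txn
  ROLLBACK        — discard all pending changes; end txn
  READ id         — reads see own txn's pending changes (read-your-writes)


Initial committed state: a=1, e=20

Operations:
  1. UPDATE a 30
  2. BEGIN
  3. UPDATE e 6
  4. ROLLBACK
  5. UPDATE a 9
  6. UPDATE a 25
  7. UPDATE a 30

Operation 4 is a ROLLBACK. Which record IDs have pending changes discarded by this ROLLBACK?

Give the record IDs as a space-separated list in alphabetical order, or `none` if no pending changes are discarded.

Initial committed: {a=1, e=20}
Op 1: UPDATE a=30 (auto-commit; committed a=30)
Op 2: BEGIN: in_txn=True, pending={}
Op 3: UPDATE e=6 (pending; pending now {e=6})
Op 4: ROLLBACK: discarded pending ['e']; in_txn=False
Op 5: UPDATE a=9 (auto-commit; committed a=9)
Op 6: UPDATE a=25 (auto-commit; committed a=25)
Op 7: UPDATE a=30 (auto-commit; committed a=30)
ROLLBACK at op 4 discards: ['e']

Answer: e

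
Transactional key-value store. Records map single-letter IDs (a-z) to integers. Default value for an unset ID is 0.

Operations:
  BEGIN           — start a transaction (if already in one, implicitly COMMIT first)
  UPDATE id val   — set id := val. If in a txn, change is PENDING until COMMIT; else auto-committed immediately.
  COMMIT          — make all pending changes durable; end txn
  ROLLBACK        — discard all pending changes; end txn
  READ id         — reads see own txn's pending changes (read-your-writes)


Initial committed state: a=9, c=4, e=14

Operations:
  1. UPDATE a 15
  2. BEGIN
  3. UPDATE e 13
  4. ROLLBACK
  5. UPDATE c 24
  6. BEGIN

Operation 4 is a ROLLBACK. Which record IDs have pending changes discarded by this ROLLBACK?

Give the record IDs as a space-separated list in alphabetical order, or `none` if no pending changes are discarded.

Answer: e

Derivation:
Initial committed: {a=9, c=4, e=14}
Op 1: UPDATE a=15 (auto-commit; committed a=15)
Op 2: BEGIN: in_txn=True, pending={}
Op 3: UPDATE e=13 (pending; pending now {e=13})
Op 4: ROLLBACK: discarded pending ['e']; in_txn=False
Op 5: UPDATE c=24 (auto-commit; committed c=24)
Op 6: BEGIN: in_txn=True, pending={}
ROLLBACK at op 4 discards: ['e']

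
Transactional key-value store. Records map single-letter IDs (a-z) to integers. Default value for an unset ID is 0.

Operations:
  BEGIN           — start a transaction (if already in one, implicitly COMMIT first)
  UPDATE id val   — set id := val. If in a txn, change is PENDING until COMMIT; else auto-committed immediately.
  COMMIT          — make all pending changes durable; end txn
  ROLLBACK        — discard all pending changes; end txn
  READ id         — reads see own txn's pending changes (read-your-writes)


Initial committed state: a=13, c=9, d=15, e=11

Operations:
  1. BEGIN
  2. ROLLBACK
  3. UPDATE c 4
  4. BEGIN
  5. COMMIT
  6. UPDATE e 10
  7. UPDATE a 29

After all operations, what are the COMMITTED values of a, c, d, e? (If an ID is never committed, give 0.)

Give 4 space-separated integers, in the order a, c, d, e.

Initial committed: {a=13, c=9, d=15, e=11}
Op 1: BEGIN: in_txn=True, pending={}
Op 2: ROLLBACK: discarded pending []; in_txn=False
Op 3: UPDATE c=4 (auto-commit; committed c=4)
Op 4: BEGIN: in_txn=True, pending={}
Op 5: COMMIT: merged [] into committed; committed now {a=13, c=4, d=15, e=11}
Op 6: UPDATE e=10 (auto-commit; committed e=10)
Op 7: UPDATE a=29 (auto-commit; committed a=29)
Final committed: {a=29, c=4, d=15, e=10}

Answer: 29 4 15 10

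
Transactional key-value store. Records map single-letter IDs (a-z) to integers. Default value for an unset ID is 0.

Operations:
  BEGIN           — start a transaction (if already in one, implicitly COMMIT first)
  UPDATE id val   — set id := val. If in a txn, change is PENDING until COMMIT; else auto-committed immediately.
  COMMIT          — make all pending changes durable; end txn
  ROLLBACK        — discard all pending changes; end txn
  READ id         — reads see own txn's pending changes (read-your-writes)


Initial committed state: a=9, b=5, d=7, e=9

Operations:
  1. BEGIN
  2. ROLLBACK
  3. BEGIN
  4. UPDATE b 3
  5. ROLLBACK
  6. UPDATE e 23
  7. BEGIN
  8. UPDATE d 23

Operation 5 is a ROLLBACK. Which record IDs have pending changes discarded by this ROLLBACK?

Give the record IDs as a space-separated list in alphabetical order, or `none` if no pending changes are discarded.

Answer: b

Derivation:
Initial committed: {a=9, b=5, d=7, e=9}
Op 1: BEGIN: in_txn=True, pending={}
Op 2: ROLLBACK: discarded pending []; in_txn=False
Op 3: BEGIN: in_txn=True, pending={}
Op 4: UPDATE b=3 (pending; pending now {b=3})
Op 5: ROLLBACK: discarded pending ['b']; in_txn=False
Op 6: UPDATE e=23 (auto-commit; committed e=23)
Op 7: BEGIN: in_txn=True, pending={}
Op 8: UPDATE d=23 (pending; pending now {d=23})
ROLLBACK at op 5 discards: ['b']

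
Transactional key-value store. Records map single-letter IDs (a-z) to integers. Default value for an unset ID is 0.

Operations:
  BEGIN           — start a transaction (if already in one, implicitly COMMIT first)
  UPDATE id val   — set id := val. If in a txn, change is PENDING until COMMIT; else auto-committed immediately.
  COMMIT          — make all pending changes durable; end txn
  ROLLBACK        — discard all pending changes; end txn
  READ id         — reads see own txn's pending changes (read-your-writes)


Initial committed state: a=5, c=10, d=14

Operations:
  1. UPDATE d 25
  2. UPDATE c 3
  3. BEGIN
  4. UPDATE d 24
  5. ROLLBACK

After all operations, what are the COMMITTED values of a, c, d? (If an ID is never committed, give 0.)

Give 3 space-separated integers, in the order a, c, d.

Initial committed: {a=5, c=10, d=14}
Op 1: UPDATE d=25 (auto-commit; committed d=25)
Op 2: UPDATE c=3 (auto-commit; committed c=3)
Op 3: BEGIN: in_txn=True, pending={}
Op 4: UPDATE d=24 (pending; pending now {d=24})
Op 5: ROLLBACK: discarded pending ['d']; in_txn=False
Final committed: {a=5, c=3, d=25}

Answer: 5 3 25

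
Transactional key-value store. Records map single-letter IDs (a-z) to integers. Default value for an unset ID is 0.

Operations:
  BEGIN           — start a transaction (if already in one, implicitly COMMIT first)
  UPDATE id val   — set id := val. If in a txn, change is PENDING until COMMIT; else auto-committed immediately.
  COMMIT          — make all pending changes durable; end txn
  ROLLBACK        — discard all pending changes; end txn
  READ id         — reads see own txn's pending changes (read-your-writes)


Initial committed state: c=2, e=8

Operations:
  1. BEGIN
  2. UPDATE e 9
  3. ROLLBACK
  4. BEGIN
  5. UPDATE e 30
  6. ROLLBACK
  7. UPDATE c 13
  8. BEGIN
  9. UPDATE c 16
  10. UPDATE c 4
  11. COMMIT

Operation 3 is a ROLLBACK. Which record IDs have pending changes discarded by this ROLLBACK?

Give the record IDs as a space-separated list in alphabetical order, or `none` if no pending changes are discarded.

Answer: e

Derivation:
Initial committed: {c=2, e=8}
Op 1: BEGIN: in_txn=True, pending={}
Op 2: UPDATE e=9 (pending; pending now {e=9})
Op 3: ROLLBACK: discarded pending ['e']; in_txn=False
Op 4: BEGIN: in_txn=True, pending={}
Op 5: UPDATE e=30 (pending; pending now {e=30})
Op 6: ROLLBACK: discarded pending ['e']; in_txn=False
Op 7: UPDATE c=13 (auto-commit; committed c=13)
Op 8: BEGIN: in_txn=True, pending={}
Op 9: UPDATE c=16 (pending; pending now {c=16})
Op 10: UPDATE c=4 (pending; pending now {c=4})
Op 11: COMMIT: merged ['c'] into committed; committed now {c=4, e=8}
ROLLBACK at op 3 discards: ['e']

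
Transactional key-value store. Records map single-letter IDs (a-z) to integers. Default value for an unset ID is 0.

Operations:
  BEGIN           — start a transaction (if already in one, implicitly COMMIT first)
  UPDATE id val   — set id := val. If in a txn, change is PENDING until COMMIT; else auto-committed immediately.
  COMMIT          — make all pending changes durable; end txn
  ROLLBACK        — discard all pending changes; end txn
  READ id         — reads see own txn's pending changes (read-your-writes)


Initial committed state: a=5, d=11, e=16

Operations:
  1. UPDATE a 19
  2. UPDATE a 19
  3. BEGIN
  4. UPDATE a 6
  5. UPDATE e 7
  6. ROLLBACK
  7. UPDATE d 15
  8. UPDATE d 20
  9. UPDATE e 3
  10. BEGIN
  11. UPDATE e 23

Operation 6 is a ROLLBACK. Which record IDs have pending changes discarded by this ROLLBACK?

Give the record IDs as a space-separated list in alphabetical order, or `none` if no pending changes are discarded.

Initial committed: {a=5, d=11, e=16}
Op 1: UPDATE a=19 (auto-commit; committed a=19)
Op 2: UPDATE a=19 (auto-commit; committed a=19)
Op 3: BEGIN: in_txn=True, pending={}
Op 4: UPDATE a=6 (pending; pending now {a=6})
Op 5: UPDATE e=7 (pending; pending now {a=6, e=7})
Op 6: ROLLBACK: discarded pending ['a', 'e']; in_txn=False
Op 7: UPDATE d=15 (auto-commit; committed d=15)
Op 8: UPDATE d=20 (auto-commit; committed d=20)
Op 9: UPDATE e=3 (auto-commit; committed e=3)
Op 10: BEGIN: in_txn=True, pending={}
Op 11: UPDATE e=23 (pending; pending now {e=23})
ROLLBACK at op 6 discards: ['a', 'e']

Answer: a e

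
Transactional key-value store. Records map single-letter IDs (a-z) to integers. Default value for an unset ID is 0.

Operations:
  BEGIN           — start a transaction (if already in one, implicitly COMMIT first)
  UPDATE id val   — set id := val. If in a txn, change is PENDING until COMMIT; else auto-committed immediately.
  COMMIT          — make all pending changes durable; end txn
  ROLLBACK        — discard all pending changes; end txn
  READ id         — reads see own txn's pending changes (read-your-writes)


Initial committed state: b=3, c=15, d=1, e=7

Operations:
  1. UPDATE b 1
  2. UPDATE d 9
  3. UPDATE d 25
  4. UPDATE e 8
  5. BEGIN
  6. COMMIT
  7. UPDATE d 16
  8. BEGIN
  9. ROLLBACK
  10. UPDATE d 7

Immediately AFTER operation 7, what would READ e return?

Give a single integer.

Answer: 8

Derivation:
Initial committed: {b=3, c=15, d=1, e=7}
Op 1: UPDATE b=1 (auto-commit; committed b=1)
Op 2: UPDATE d=9 (auto-commit; committed d=9)
Op 3: UPDATE d=25 (auto-commit; committed d=25)
Op 4: UPDATE e=8 (auto-commit; committed e=8)
Op 5: BEGIN: in_txn=True, pending={}
Op 6: COMMIT: merged [] into committed; committed now {b=1, c=15, d=25, e=8}
Op 7: UPDATE d=16 (auto-commit; committed d=16)
After op 7: visible(e) = 8 (pending={}, committed={b=1, c=15, d=16, e=8})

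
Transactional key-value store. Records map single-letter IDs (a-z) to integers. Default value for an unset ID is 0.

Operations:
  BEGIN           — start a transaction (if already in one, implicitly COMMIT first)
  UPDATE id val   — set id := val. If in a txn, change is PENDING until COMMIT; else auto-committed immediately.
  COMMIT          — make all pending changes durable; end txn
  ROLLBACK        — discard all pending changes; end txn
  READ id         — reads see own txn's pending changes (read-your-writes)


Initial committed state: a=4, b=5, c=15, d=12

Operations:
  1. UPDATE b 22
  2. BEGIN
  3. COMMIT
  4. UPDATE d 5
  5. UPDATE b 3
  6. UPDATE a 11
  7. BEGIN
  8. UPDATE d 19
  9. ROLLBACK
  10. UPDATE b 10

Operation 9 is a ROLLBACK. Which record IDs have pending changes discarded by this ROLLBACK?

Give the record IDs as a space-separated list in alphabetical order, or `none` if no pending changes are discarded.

Answer: d

Derivation:
Initial committed: {a=4, b=5, c=15, d=12}
Op 1: UPDATE b=22 (auto-commit; committed b=22)
Op 2: BEGIN: in_txn=True, pending={}
Op 3: COMMIT: merged [] into committed; committed now {a=4, b=22, c=15, d=12}
Op 4: UPDATE d=5 (auto-commit; committed d=5)
Op 5: UPDATE b=3 (auto-commit; committed b=3)
Op 6: UPDATE a=11 (auto-commit; committed a=11)
Op 7: BEGIN: in_txn=True, pending={}
Op 8: UPDATE d=19 (pending; pending now {d=19})
Op 9: ROLLBACK: discarded pending ['d']; in_txn=False
Op 10: UPDATE b=10 (auto-commit; committed b=10)
ROLLBACK at op 9 discards: ['d']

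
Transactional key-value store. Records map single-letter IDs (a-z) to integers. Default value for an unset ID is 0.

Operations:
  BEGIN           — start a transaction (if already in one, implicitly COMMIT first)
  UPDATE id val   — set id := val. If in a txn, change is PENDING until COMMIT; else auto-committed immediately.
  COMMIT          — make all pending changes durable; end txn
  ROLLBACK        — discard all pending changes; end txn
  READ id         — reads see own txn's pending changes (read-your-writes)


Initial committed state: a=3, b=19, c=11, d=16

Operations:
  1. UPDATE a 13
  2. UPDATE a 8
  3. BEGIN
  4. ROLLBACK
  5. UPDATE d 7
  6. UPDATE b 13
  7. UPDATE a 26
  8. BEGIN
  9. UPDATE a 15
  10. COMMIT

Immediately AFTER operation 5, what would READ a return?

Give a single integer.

Answer: 8

Derivation:
Initial committed: {a=3, b=19, c=11, d=16}
Op 1: UPDATE a=13 (auto-commit; committed a=13)
Op 2: UPDATE a=8 (auto-commit; committed a=8)
Op 3: BEGIN: in_txn=True, pending={}
Op 4: ROLLBACK: discarded pending []; in_txn=False
Op 5: UPDATE d=7 (auto-commit; committed d=7)
After op 5: visible(a) = 8 (pending={}, committed={a=8, b=19, c=11, d=7})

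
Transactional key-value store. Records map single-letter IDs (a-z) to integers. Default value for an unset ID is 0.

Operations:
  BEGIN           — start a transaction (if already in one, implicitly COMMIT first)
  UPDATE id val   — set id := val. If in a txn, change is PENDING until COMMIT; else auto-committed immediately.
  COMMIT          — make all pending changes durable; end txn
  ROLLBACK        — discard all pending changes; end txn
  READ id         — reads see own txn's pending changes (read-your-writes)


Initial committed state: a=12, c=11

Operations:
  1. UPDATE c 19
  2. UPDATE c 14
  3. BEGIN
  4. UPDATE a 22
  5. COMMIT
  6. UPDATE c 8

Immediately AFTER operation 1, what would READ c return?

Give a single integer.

Initial committed: {a=12, c=11}
Op 1: UPDATE c=19 (auto-commit; committed c=19)
After op 1: visible(c) = 19 (pending={}, committed={a=12, c=19})

Answer: 19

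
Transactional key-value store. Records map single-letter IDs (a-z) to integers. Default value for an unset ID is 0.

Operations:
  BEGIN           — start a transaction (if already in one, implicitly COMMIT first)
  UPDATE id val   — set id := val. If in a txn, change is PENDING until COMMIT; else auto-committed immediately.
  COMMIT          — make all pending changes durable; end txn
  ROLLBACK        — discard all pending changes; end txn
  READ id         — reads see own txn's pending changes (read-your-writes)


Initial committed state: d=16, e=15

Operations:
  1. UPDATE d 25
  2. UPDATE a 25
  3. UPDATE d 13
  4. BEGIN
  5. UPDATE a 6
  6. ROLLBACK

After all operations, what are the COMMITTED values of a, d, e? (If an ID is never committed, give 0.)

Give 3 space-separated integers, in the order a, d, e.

Initial committed: {d=16, e=15}
Op 1: UPDATE d=25 (auto-commit; committed d=25)
Op 2: UPDATE a=25 (auto-commit; committed a=25)
Op 3: UPDATE d=13 (auto-commit; committed d=13)
Op 4: BEGIN: in_txn=True, pending={}
Op 5: UPDATE a=6 (pending; pending now {a=6})
Op 6: ROLLBACK: discarded pending ['a']; in_txn=False
Final committed: {a=25, d=13, e=15}

Answer: 25 13 15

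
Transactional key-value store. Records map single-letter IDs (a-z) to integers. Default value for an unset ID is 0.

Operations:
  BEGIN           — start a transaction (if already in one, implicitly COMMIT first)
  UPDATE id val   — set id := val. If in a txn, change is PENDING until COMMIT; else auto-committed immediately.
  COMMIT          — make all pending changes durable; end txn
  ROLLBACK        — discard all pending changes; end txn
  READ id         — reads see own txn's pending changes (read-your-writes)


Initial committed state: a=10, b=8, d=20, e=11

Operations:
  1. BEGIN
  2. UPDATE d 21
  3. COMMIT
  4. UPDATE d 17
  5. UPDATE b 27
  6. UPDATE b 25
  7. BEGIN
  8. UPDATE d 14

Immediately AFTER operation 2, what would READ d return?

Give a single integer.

Initial committed: {a=10, b=8, d=20, e=11}
Op 1: BEGIN: in_txn=True, pending={}
Op 2: UPDATE d=21 (pending; pending now {d=21})
After op 2: visible(d) = 21 (pending={d=21}, committed={a=10, b=8, d=20, e=11})

Answer: 21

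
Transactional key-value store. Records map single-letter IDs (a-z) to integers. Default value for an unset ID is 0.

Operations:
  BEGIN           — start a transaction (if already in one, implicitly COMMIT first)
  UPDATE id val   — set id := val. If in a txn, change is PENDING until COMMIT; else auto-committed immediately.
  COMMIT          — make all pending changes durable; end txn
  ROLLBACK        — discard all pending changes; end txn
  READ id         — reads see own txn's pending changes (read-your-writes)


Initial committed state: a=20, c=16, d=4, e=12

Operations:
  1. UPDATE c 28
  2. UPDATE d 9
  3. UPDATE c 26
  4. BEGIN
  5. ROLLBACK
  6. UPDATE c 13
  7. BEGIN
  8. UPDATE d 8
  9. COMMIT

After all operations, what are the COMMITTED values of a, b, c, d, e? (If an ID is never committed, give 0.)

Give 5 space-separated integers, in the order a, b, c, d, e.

Answer: 20 0 13 8 12

Derivation:
Initial committed: {a=20, c=16, d=4, e=12}
Op 1: UPDATE c=28 (auto-commit; committed c=28)
Op 2: UPDATE d=9 (auto-commit; committed d=9)
Op 3: UPDATE c=26 (auto-commit; committed c=26)
Op 4: BEGIN: in_txn=True, pending={}
Op 5: ROLLBACK: discarded pending []; in_txn=False
Op 6: UPDATE c=13 (auto-commit; committed c=13)
Op 7: BEGIN: in_txn=True, pending={}
Op 8: UPDATE d=8 (pending; pending now {d=8})
Op 9: COMMIT: merged ['d'] into committed; committed now {a=20, c=13, d=8, e=12}
Final committed: {a=20, c=13, d=8, e=12}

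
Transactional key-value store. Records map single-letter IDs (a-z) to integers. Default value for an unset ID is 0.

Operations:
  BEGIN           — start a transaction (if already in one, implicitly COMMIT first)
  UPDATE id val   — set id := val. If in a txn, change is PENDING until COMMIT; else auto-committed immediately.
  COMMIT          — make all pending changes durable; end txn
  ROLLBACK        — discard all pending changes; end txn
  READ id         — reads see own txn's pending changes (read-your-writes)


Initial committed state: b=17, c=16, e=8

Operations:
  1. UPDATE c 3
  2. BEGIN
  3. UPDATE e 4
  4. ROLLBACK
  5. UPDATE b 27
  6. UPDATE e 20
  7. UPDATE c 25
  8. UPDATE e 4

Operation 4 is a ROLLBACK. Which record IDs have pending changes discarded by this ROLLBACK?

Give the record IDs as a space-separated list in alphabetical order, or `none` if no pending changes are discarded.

Answer: e

Derivation:
Initial committed: {b=17, c=16, e=8}
Op 1: UPDATE c=3 (auto-commit; committed c=3)
Op 2: BEGIN: in_txn=True, pending={}
Op 3: UPDATE e=4 (pending; pending now {e=4})
Op 4: ROLLBACK: discarded pending ['e']; in_txn=False
Op 5: UPDATE b=27 (auto-commit; committed b=27)
Op 6: UPDATE e=20 (auto-commit; committed e=20)
Op 7: UPDATE c=25 (auto-commit; committed c=25)
Op 8: UPDATE e=4 (auto-commit; committed e=4)
ROLLBACK at op 4 discards: ['e']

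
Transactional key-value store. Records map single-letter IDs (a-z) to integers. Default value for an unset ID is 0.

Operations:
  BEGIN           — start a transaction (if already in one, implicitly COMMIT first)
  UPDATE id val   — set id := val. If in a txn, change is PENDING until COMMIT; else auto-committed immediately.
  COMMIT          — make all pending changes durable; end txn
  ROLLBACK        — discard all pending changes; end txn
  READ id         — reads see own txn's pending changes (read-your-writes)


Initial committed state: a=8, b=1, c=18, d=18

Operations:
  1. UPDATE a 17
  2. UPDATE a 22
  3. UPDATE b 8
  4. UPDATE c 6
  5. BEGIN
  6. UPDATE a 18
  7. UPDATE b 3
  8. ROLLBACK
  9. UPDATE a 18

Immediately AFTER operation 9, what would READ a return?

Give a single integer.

Answer: 18

Derivation:
Initial committed: {a=8, b=1, c=18, d=18}
Op 1: UPDATE a=17 (auto-commit; committed a=17)
Op 2: UPDATE a=22 (auto-commit; committed a=22)
Op 3: UPDATE b=8 (auto-commit; committed b=8)
Op 4: UPDATE c=6 (auto-commit; committed c=6)
Op 5: BEGIN: in_txn=True, pending={}
Op 6: UPDATE a=18 (pending; pending now {a=18})
Op 7: UPDATE b=3 (pending; pending now {a=18, b=3})
Op 8: ROLLBACK: discarded pending ['a', 'b']; in_txn=False
Op 9: UPDATE a=18 (auto-commit; committed a=18)
After op 9: visible(a) = 18 (pending={}, committed={a=18, b=8, c=6, d=18})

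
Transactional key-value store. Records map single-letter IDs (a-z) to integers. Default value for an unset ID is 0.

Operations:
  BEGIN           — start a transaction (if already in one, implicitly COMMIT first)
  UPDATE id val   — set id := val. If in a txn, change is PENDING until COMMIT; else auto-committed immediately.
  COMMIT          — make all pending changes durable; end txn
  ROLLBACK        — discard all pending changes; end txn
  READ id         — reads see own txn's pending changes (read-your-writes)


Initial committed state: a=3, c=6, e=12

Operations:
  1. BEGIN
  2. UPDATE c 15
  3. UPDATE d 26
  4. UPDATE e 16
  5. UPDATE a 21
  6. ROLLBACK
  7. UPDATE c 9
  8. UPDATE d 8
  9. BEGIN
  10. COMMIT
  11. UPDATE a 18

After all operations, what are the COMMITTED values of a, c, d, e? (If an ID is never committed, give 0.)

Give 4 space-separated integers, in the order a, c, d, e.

Initial committed: {a=3, c=6, e=12}
Op 1: BEGIN: in_txn=True, pending={}
Op 2: UPDATE c=15 (pending; pending now {c=15})
Op 3: UPDATE d=26 (pending; pending now {c=15, d=26})
Op 4: UPDATE e=16 (pending; pending now {c=15, d=26, e=16})
Op 5: UPDATE a=21 (pending; pending now {a=21, c=15, d=26, e=16})
Op 6: ROLLBACK: discarded pending ['a', 'c', 'd', 'e']; in_txn=False
Op 7: UPDATE c=9 (auto-commit; committed c=9)
Op 8: UPDATE d=8 (auto-commit; committed d=8)
Op 9: BEGIN: in_txn=True, pending={}
Op 10: COMMIT: merged [] into committed; committed now {a=3, c=9, d=8, e=12}
Op 11: UPDATE a=18 (auto-commit; committed a=18)
Final committed: {a=18, c=9, d=8, e=12}

Answer: 18 9 8 12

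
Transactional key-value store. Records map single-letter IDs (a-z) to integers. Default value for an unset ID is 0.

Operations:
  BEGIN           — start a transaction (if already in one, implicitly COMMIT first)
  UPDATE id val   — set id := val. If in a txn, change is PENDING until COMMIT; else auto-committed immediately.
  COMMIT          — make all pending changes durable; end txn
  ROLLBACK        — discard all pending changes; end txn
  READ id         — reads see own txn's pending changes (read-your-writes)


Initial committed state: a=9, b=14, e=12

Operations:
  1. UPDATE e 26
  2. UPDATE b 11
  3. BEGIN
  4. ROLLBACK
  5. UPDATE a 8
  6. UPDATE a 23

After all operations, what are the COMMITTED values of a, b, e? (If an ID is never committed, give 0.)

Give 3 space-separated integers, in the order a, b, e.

Answer: 23 11 26

Derivation:
Initial committed: {a=9, b=14, e=12}
Op 1: UPDATE e=26 (auto-commit; committed e=26)
Op 2: UPDATE b=11 (auto-commit; committed b=11)
Op 3: BEGIN: in_txn=True, pending={}
Op 4: ROLLBACK: discarded pending []; in_txn=False
Op 5: UPDATE a=8 (auto-commit; committed a=8)
Op 6: UPDATE a=23 (auto-commit; committed a=23)
Final committed: {a=23, b=11, e=26}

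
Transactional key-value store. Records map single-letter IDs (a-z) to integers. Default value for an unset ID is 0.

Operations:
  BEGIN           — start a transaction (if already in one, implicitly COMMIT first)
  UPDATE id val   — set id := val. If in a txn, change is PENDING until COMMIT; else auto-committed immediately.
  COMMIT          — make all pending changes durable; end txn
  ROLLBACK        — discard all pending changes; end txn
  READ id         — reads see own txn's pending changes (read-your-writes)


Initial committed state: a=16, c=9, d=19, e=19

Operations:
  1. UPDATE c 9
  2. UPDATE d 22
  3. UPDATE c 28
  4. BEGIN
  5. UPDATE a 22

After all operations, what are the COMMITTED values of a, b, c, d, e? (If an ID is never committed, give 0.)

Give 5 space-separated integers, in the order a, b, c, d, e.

Answer: 16 0 28 22 19

Derivation:
Initial committed: {a=16, c=9, d=19, e=19}
Op 1: UPDATE c=9 (auto-commit; committed c=9)
Op 2: UPDATE d=22 (auto-commit; committed d=22)
Op 3: UPDATE c=28 (auto-commit; committed c=28)
Op 4: BEGIN: in_txn=True, pending={}
Op 5: UPDATE a=22 (pending; pending now {a=22})
Final committed: {a=16, c=28, d=22, e=19}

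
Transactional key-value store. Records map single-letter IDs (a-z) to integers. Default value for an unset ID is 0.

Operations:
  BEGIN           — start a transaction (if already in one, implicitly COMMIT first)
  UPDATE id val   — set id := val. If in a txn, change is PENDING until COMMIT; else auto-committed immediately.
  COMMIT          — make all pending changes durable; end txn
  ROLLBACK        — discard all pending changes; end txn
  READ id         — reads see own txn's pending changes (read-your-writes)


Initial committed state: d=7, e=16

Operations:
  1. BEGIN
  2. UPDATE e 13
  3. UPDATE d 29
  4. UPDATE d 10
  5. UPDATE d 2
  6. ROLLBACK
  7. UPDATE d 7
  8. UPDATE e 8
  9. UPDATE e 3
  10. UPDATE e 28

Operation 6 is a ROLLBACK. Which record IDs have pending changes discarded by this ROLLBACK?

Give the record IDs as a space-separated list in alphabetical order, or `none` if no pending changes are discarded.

Answer: d e

Derivation:
Initial committed: {d=7, e=16}
Op 1: BEGIN: in_txn=True, pending={}
Op 2: UPDATE e=13 (pending; pending now {e=13})
Op 3: UPDATE d=29 (pending; pending now {d=29, e=13})
Op 4: UPDATE d=10 (pending; pending now {d=10, e=13})
Op 5: UPDATE d=2 (pending; pending now {d=2, e=13})
Op 6: ROLLBACK: discarded pending ['d', 'e']; in_txn=False
Op 7: UPDATE d=7 (auto-commit; committed d=7)
Op 8: UPDATE e=8 (auto-commit; committed e=8)
Op 9: UPDATE e=3 (auto-commit; committed e=3)
Op 10: UPDATE e=28 (auto-commit; committed e=28)
ROLLBACK at op 6 discards: ['d', 'e']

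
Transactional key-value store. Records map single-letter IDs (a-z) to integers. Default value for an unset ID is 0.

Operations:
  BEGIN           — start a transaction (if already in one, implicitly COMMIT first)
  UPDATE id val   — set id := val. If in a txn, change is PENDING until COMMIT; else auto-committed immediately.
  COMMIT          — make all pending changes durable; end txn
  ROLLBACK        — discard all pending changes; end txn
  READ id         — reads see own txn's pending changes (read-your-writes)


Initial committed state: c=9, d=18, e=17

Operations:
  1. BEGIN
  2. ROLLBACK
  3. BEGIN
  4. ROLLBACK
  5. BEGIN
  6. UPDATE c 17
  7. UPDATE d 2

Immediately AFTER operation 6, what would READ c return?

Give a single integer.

Initial committed: {c=9, d=18, e=17}
Op 1: BEGIN: in_txn=True, pending={}
Op 2: ROLLBACK: discarded pending []; in_txn=False
Op 3: BEGIN: in_txn=True, pending={}
Op 4: ROLLBACK: discarded pending []; in_txn=False
Op 5: BEGIN: in_txn=True, pending={}
Op 6: UPDATE c=17 (pending; pending now {c=17})
After op 6: visible(c) = 17 (pending={c=17}, committed={c=9, d=18, e=17})

Answer: 17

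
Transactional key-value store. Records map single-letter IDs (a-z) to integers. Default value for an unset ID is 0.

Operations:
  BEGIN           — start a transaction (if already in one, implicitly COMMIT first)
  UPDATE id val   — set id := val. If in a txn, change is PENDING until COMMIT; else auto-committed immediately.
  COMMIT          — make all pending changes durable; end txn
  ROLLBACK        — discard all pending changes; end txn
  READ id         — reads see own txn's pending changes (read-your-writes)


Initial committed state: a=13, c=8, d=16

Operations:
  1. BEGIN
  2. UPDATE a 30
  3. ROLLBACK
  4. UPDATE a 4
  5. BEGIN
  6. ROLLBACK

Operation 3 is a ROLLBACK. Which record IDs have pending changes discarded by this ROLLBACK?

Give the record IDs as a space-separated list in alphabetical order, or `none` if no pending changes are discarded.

Initial committed: {a=13, c=8, d=16}
Op 1: BEGIN: in_txn=True, pending={}
Op 2: UPDATE a=30 (pending; pending now {a=30})
Op 3: ROLLBACK: discarded pending ['a']; in_txn=False
Op 4: UPDATE a=4 (auto-commit; committed a=4)
Op 5: BEGIN: in_txn=True, pending={}
Op 6: ROLLBACK: discarded pending []; in_txn=False
ROLLBACK at op 3 discards: ['a']

Answer: a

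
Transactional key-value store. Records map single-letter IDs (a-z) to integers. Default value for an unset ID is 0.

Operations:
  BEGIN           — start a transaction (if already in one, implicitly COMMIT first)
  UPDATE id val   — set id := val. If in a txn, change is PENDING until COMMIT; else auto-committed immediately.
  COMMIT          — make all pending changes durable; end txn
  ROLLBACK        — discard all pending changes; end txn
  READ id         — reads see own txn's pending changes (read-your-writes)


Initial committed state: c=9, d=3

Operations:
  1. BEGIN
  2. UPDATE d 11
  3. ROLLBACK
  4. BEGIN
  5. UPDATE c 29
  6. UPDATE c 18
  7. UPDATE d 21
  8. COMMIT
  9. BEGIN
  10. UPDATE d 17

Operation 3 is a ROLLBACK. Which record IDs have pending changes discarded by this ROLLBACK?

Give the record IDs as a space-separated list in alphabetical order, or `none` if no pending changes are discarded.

Initial committed: {c=9, d=3}
Op 1: BEGIN: in_txn=True, pending={}
Op 2: UPDATE d=11 (pending; pending now {d=11})
Op 3: ROLLBACK: discarded pending ['d']; in_txn=False
Op 4: BEGIN: in_txn=True, pending={}
Op 5: UPDATE c=29 (pending; pending now {c=29})
Op 6: UPDATE c=18 (pending; pending now {c=18})
Op 7: UPDATE d=21 (pending; pending now {c=18, d=21})
Op 8: COMMIT: merged ['c', 'd'] into committed; committed now {c=18, d=21}
Op 9: BEGIN: in_txn=True, pending={}
Op 10: UPDATE d=17 (pending; pending now {d=17})
ROLLBACK at op 3 discards: ['d']

Answer: d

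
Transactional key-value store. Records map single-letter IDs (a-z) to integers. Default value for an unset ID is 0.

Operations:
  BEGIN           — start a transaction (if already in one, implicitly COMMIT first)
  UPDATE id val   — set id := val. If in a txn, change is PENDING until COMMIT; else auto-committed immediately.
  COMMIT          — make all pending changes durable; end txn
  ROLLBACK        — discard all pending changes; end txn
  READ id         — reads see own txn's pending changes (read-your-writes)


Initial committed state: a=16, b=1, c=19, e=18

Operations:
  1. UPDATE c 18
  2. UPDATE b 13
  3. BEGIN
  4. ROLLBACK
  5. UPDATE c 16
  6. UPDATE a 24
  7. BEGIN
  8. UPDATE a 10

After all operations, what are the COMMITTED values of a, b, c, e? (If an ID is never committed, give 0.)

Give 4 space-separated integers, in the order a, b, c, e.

Answer: 24 13 16 18

Derivation:
Initial committed: {a=16, b=1, c=19, e=18}
Op 1: UPDATE c=18 (auto-commit; committed c=18)
Op 2: UPDATE b=13 (auto-commit; committed b=13)
Op 3: BEGIN: in_txn=True, pending={}
Op 4: ROLLBACK: discarded pending []; in_txn=False
Op 5: UPDATE c=16 (auto-commit; committed c=16)
Op 6: UPDATE a=24 (auto-commit; committed a=24)
Op 7: BEGIN: in_txn=True, pending={}
Op 8: UPDATE a=10 (pending; pending now {a=10})
Final committed: {a=24, b=13, c=16, e=18}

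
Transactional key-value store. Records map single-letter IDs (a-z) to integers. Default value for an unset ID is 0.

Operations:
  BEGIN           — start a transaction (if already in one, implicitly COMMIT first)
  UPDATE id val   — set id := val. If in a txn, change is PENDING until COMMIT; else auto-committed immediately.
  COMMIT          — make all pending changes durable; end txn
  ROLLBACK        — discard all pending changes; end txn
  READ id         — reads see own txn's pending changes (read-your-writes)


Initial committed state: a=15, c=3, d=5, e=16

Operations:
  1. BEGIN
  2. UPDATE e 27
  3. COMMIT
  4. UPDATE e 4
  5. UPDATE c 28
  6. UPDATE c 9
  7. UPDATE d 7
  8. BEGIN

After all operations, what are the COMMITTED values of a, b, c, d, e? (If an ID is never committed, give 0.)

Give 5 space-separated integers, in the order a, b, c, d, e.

Answer: 15 0 9 7 4

Derivation:
Initial committed: {a=15, c=3, d=5, e=16}
Op 1: BEGIN: in_txn=True, pending={}
Op 2: UPDATE e=27 (pending; pending now {e=27})
Op 3: COMMIT: merged ['e'] into committed; committed now {a=15, c=3, d=5, e=27}
Op 4: UPDATE e=4 (auto-commit; committed e=4)
Op 5: UPDATE c=28 (auto-commit; committed c=28)
Op 6: UPDATE c=9 (auto-commit; committed c=9)
Op 7: UPDATE d=7 (auto-commit; committed d=7)
Op 8: BEGIN: in_txn=True, pending={}
Final committed: {a=15, c=9, d=7, e=4}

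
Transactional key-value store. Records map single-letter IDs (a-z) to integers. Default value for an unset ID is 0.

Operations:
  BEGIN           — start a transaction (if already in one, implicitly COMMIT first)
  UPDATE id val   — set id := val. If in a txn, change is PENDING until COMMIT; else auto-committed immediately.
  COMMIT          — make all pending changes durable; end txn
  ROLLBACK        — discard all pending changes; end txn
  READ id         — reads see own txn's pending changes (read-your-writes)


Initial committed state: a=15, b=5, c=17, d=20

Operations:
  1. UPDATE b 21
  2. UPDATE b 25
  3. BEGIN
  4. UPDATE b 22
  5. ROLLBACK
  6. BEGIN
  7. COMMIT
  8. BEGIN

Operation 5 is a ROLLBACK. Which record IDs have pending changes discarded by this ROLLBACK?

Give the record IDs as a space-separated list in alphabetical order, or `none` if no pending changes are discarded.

Initial committed: {a=15, b=5, c=17, d=20}
Op 1: UPDATE b=21 (auto-commit; committed b=21)
Op 2: UPDATE b=25 (auto-commit; committed b=25)
Op 3: BEGIN: in_txn=True, pending={}
Op 4: UPDATE b=22 (pending; pending now {b=22})
Op 5: ROLLBACK: discarded pending ['b']; in_txn=False
Op 6: BEGIN: in_txn=True, pending={}
Op 7: COMMIT: merged [] into committed; committed now {a=15, b=25, c=17, d=20}
Op 8: BEGIN: in_txn=True, pending={}
ROLLBACK at op 5 discards: ['b']

Answer: b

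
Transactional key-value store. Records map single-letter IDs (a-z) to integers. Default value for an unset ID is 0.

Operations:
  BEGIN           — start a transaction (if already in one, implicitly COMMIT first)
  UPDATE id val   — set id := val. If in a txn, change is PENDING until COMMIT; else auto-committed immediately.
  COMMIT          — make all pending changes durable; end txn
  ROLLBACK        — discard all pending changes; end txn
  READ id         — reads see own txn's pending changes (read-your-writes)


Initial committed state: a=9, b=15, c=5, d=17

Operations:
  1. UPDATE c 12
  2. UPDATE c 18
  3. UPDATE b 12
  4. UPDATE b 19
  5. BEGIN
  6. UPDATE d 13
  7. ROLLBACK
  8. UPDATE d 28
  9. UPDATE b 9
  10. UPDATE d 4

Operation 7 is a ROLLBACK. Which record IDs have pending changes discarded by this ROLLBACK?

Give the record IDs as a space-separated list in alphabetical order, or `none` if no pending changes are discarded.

Answer: d

Derivation:
Initial committed: {a=9, b=15, c=5, d=17}
Op 1: UPDATE c=12 (auto-commit; committed c=12)
Op 2: UPDATE c=18 (auto-commit; committed c=18)
Op 3: UPDATE b=12 (auto-commit; committed b=12)
Op 4: UPDATE b=19 (auto-commit; committed b=19)
Op 5: BEGIN: in_txn=True, pending={}
Op 6: UPDATE d=13 (pending; pending now {d=13})
Op 7: ROLLBACK: discarded pending ['d']; in_txn=False
Op 8: UPDATE d=28 (auto-commit; committed d=28)
Op 9: UPDATE b=9 (auto-commit; committed b=9)
Op 10: UPDATE d=4 (auto-commit; committed d=4)
ROLLBACK at op 7 discards: ['d']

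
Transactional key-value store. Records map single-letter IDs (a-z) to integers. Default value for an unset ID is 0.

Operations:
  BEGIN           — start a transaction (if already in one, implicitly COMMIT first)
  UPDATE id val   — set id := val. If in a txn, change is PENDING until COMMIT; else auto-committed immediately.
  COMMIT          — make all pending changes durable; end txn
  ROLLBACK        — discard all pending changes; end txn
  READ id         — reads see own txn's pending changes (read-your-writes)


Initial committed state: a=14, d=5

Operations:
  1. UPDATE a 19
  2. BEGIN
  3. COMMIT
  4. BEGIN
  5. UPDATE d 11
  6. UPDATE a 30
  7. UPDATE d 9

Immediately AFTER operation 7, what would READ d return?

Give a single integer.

Answer: 9

Derivation:
Initial committed: {a=14, d=5}
Op 1: UPDATE a=19 (auto-commit; committed a=19)
Op 2: BEGIN: in_txn=True, pending={}
Op 3: COMMIT: merged [] into committed; committed now {a=19, d=5}
Op 4: BEGIN: in_txn=True, pending={}
Op 5: UPDATE d=11 (pending; pending now {d=11})
Op 6: UPDATE a=30 (pending; pending now {a=30, d=11})
Op 7: UPDATE d=9 (pending; pending now {a=30, d=9})
After op 7: visible(d) = 9 (pending={a=30, d=9}, committed={a=19, d=5})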